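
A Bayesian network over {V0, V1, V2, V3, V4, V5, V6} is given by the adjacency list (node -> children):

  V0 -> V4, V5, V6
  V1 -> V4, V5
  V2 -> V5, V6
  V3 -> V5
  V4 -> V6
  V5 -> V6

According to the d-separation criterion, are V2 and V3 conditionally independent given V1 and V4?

We examine all 6 paths between V2 and V3:
Path 1: V2 → V6 ← V0 → V4 ← V1 → V5 ← V3
  V6 is a collider here and neither V6 nor any of its descendants is conditioned on, so the collider stays closed — the path is blocked at V6.
Path 2: V2 → V6 ← V0 → V5 ← V3
  V6 is a collider here and neither V6 nor any of its descendants is conditioned on, so the collider stays closed — the path is blocked at V6.
Path 3: V2 → V6 ← V4 ← V0 → V5 ← V3
  V6 is a collider here and neither V6 nor any of its descendants is conditioned on, so the collider stays closed — the path is blocked at V6.
Path 4: V2 → V6 ← V4 ← V1 → V5 ← V3
  V6 is a collider here and neither V6 nor any of its descendants is conditioned on, so the collider stays closed — the path is blocked at V6.
Path 5: V2 → V6 ← V5 ← V3
  V6 is a collider here and neither V6 nor any of its descendants is conditioned on, so the collider stays closed — the path is blocked at V6.
Path 6: V2 → V5 ← V3
  V5 is a collider here and neither V5 nor any of its descendants is conditioned on, so the collider stays closed — the path is blocked at V5.
All paths are blocked; V2 ⊥ V3 | {V1, V4} holds.

Yes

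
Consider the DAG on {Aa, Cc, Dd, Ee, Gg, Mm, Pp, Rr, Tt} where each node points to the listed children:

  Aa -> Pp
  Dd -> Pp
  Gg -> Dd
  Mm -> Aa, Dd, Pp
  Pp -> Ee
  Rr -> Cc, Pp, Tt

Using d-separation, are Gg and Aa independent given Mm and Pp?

No

4 paths connect Gg and Aa; each must be blocked for d-separation to hold:
Path 1: Gg → Dd ← Mm → Aa
  Mm is a fork here and Mm is conditioned on, so the path is blocked at Mm.
Path 2: Gg → Dd ← Mm → Pp ← Aa
  Mm is a fork here and Mm is conditioned on, so the path is blocked at Mm.
Path 3: Gg → Dd → Pp ← Aa
  Dd is a chain and Dd is not conditioned on; Pp is a collider and Pp is conditioned on, which opens it — no node blocks this path, so it is active.
Path 4: Gg → Dd → Pp ← Mm → Aa
  Mm is a fork here and Mm is conditioned on, so the path is blocked at Mm.
At least one path is unblocked, so d-separation fails.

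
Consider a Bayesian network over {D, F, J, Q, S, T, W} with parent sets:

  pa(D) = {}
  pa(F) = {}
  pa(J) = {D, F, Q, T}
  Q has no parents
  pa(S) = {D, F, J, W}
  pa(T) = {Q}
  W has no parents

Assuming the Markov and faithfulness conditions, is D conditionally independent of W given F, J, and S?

There are 3 undirected paths between D and W; checking each against the conditioning set {F, J, S}:
  1. D → S ← W — S:collider[open] ⇒ active
  2. D → J → S ← W — J:chain[blocks]; S:collider[open] ⇒ blocked
  3. D → J ← F → S ← W — J:collider[open]; F:fork[blocks]; S:collider[open] ⇒ blocked
At least one path is unblocked, so d-separation fails.

No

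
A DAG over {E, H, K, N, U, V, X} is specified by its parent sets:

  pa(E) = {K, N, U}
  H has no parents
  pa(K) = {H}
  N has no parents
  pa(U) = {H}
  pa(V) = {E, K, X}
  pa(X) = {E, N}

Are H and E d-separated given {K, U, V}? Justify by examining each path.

Yes — H and E are d-separated given {K, U, V}.

5 paths connect H and E; each must be blocked for d-separation to hold:
  1. H → U → E — U:chain[blocks] ⇒ blocked
  2. H → K → E — K:chain[blocks] ⇒ blocked
  3. H → K → V ← X ← N → E — K:chain[blocks]; V:collider[open]; X:chain[open]; N:fork[open] ⇒ blocked
  4. H → K → V ← X ← E — K:chain[blocks]; V:collider[open]; X:chain[open] ⇒ blocked
  5. H → K → V ← E — K:chain[blocks]; V:collider[open] ⇒ blocked
Every path is blocked, so H and E are d-separated given {K, U, V}.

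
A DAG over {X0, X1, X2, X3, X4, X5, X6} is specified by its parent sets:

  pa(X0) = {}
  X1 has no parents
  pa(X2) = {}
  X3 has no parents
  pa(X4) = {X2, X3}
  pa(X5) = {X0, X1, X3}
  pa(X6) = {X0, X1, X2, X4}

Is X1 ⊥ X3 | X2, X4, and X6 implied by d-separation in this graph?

Yes

We examine all 6 paths between X1 and X3:
Path 1: X1 → X6 ← X0 → X5 ← X3
  X5 is a collider here and neither X5 nor any of its descendants is conditioned on, so the collider stays closed — the path is blocked at X5.
Path 2: X1 → X6 ← X4 ← X3
  X4 is a chain here and X4 is conditioned on, so the path is blocked at X4.
Path 3: X1 → X6 ← X2 → X4 ← X3
  X2 is a fork here and X2 is conditioned on, so the path is blocked at X2.
Path 4: X1 → X5 ← X3
  X5 is a collider here and neither X5 nor any of its descendants is conditioned on, so the collider stays closed — the path is blocked at X5.
Path 5: X1 → X5 ← X0 → X6 ← X4 ← X3
  X5 is a collider here and neither X5 nor any of its descendants is conditioned on, so the collider stays closed — the path is blocked at X5.
Path 6: X1 → X5 ← X0 → X6 ← X2 → X4 ← X3
  X5 is a collider here and neither X5 nor any of its descendants is conditioned on, so the collider stays closed — the path is blocked at X5.
Every path is blocked, so X1 and X3 are d-separated given {X2, X4, X6}.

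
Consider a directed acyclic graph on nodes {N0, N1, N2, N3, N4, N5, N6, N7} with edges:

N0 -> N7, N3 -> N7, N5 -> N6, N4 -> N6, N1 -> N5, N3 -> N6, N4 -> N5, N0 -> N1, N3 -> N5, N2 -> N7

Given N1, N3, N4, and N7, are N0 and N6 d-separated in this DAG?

Yes

Enumerating the 6 paths from N0 to N6 and testing each for blocking by {N1, N3, N4, N7}:
  1. N0 → N1 → N5 → N6 — N1:chain[blocks]; N5:chain[open] ⇒ blocked
  2. N0 → N1 → N5 ← N3 → N6 — N1:chain[blocks]; N5:collider[blocks]; N3:fork[blocks] ⇒ blocked
  3. N0 → N1 → N5 ← N4 → N6 — N1:chain[blocks]; N5:collider[blocks]; N4:fork[blocks] ⇒ blocked
  4. N0 → N7 ← N3 → N6 — N7:collider[open]; N3:fork[blocks] ⇒ blocked
  5. N0 → N7 ← N3 → N5 → N6 — N7:collider[open]; N3:fork[blocks]; N5:chain[open] ⇒ blocked
  6. N0 → N7 ← N3 → N5 ← N4 → N6 — N7:collider[open]; N3:fork[blocks]; N5:collider[blocks]; N4:fork[blocks] ⇒ blocked
All paths are blocked; N0 ⊥ N6 | {N1, N3, N4, N7} holds.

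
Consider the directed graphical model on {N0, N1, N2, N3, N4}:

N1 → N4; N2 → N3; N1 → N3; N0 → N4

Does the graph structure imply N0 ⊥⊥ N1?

The only undirected path from N0 to N1 is:
Path 1: N0 → N4 ← N1
  N4 is a collider here and neither N4 nor any of its descendants is conditioned on, so the collider stays closed — the path is blocked at N4.
Every path is blocked, so N0 and N1 are d-separated given ∅.

Yes — N0 and N1 are d-separated given ∅.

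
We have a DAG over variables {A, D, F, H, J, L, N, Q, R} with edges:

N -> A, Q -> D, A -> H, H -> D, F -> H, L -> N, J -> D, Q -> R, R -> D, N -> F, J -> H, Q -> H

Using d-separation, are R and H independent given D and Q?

No

There are 6 undirected paths between R and H; checking each against the conditioning set {D, Q}:
Path 1: R ← Q → D ← J → H
  Q is a fork here and Q is conditioned on, so the path is blocked at Q.
Path 2: R ← Q → D ← H
  Q is a fork here and Q is conditioned on, so the path is blocked at Q.
Path 3: R ← Q → H
  Q is a fork here and Q is conditioned on, so the path is blocked at Q.
Path 4: R → D ← J → H
  D is a collider and D is conditioned on, which opens it; J is a fork and J is not conditioned on — no node blocks this path, so it is active.
Path 5: R → D ← Q → H
  Q is a fork here and Q is conditioned on, so the path is blocked at Q.
Path 6: R → D ← H
  D is a collider and D is conditioned on, which opens it — no node blocks this path, so it is active.
At least one path is unblocked, so d-separation fails.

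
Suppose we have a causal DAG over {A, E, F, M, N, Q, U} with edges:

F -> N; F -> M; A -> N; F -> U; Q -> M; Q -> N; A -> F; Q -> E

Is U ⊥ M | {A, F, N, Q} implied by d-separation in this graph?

Enumerating the 3 paths from U to M and testing each for blocking by {A, F, N, Q}:
  1. U ← F → N ← Q → M — F:fork[blocks]; N:collider[open]; Q:fork[blocks] ⇒ blocked
  2. U ← F ← A → N ← Q → M — F:chain[blocks]; A:fork[blocks]; N:collider[open]; Q:fork[blocks] ⇒ blocked
  3. U ← F → M — F:fork[blocks] ⇒ blocked
All paths are blocked; U ⊥ M | {A, F, N, Q} holds.

Yes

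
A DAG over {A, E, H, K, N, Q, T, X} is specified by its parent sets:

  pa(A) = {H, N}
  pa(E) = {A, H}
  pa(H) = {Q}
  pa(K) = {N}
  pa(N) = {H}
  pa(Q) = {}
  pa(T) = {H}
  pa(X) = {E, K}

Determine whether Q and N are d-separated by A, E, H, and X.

Enumerating the 5 paths from Q to N and testing each for blocking by {A, E, H, X}:
Path 1: Q → H → E → X ← K ← N
  H is a chain here and H is conditioned on, so the path is blocked at H.
Path 2: Q → H → E ← A ← N
  H is a chain here and H is conditioned on, so the path is blocked at H.
Path 3: Q → H → A → E → X ← K ← N
  H is a chain here and H is conditioned on, so the path is blocked at H.
Path 4: Q → H → A ← N
  H is a chain here and H is conditioned on, so the path is blocked at H.
Path 5: Q → H → N
  H is a chain here and H is conditioned on, so the path is blocked at H.
Since every path is blocked, d-separation holds.

Yes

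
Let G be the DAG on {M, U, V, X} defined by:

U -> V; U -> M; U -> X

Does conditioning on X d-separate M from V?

No

Only one path connects M and V:
  1. M ← U → V — U:fork[open] ⇒ active
Because an active path exists, M and V are not d-separated.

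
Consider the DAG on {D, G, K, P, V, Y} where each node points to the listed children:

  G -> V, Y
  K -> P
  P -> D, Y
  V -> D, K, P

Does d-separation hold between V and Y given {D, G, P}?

There are 4 undirected paths between V and Y; checking each against the conditioning set {D, G, P}:
  1. V → D ← P → Y — D:collider[open]; P:fork[blocks] ⇒ blocked
  2. V ← G → Y — G:fork[blocks] ⇒ blocked
  3. V → P → Y — P:chain[blocks] ⇒ blocked
  4. V → K → P → Y — K:chain[open]; P:chain[blocks] ⇒ blocked
Since every path is blocked, d-separation holds.

Yes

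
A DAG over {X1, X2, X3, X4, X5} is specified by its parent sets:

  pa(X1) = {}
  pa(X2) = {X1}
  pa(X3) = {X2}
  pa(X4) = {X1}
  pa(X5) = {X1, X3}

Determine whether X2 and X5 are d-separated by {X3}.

We examine all 2 paths between X2 and X5:
Path 1: X2 → X3 → X5
  X3 is a chain here and X3 is conditioned on, so the path is blocked at X3.
Path 2: X2 ← X1 → X5
  X1 is a fork and X1 is not conditioned on — no node blocks this path, so it is active.
At least one path is unblocked, so d-separation fails.

No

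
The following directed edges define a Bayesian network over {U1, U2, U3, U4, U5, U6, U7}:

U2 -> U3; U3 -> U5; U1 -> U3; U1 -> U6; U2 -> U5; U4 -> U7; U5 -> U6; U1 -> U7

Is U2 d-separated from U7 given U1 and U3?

Yes

There are 4 undirected paths between U2 and U7; checking each against the conditioning set {U1, U3}:
Path 1: U2 → U3 → U5 → U6 ← U1 → U7
  U3 is a chain here and U3 is conditioned on, so the path is blocked at U3.
Path 2: U2 → U3 ← U1 → U7
  U1 is a fork here and U1 is conditioned on, so the path is blocked at U1.
Path 3: U2 → U5 ← U3 ← U1 → U7
  U5 is a collider here and neither U5 nor any of its descendants is conditioned on, so the collider stays closed — the path is blocked at U5.
Path 4: U2 → U5 → U6 ← U1 → U7
  U6 is a collider here and neither U6 nor any of its descendants is conditioned on, so the collider stays closed — the path is blocked at U6.
Since every path is blocked, d-separation holds.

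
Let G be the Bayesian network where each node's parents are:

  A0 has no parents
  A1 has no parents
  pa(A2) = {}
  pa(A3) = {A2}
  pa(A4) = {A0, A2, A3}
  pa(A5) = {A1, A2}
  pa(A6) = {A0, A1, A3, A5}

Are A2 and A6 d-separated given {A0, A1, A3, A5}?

Yes — A2 and A6 are d-separated given {A0, A1, A3, A5}.

6 paths connect A2 and A6; each must be blocked for d-separation to hold:
  1. A2 → A4 ← A0 → A6 — A4:collider[blocks]; A0:fork[blocks] ⇒ blocked
  2. A2 → A4 ← A3 → A6 — A4:collider[blocks]; A3:fork[blocks] ⇒ blocked
  3. A2 → A3 → A4 ← A0 → A6 — A3:chain[blocks]; A4:collider[blocks]; A0:fork[blocks] ⇒ blocked
  4. A2 → A3 → A6 — A3:chain[blocks] ⇒ blocked
  5. A2 → A5 ← A1 → A6 — A5:collider[open]; A1:fork[blocks] ⇒ blocked
  6. A2 → A5 → A6 — A5:chain[blocks] ⇒ blocked
Since every path is blocked, d-separation holds.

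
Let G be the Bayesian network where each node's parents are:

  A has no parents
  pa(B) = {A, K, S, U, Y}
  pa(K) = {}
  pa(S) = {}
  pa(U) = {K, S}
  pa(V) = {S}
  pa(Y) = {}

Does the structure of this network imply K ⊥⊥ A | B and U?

3 paths connect K and A; each must be blocked for d-separation to hold:
  1. K → B ← A — B:collider[open] ⇒ active
  2. K → U ← S → B ← A — U:collider[open]; S:fork[open]; B:collider[open] ⇒ active
  3. K → U → B ← A — U:chain[blocks]; B:collider[open] ⇒ blocked
Since the path K → B ← A is active, K and A are not d-separated given {B, U}.

No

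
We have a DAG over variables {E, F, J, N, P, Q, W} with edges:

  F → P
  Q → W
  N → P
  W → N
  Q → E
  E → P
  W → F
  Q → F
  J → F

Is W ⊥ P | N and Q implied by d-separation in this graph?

No

There are 5 undirected paths between W and P; checking each against the conditioning set {N, Q}:
Path 1: W → N → P
  N is a chain here and N is conditioned on, so the path is blocked at N.
Path 2: W ← Q → E → P
  Q is a fork here and Q is conditioned on, so the path is blocked at Q.
Path 3: W ← Q → F → P
  Q is a fork here and Q is conditioned on, so the path is blocked at Q.
Path 4: W → F ← Q → E → P
  F is a collider here and neither F nor any of its descendants is conditioned on, so the collider stays closed — the path is blocked at F.
Path 5: W → F → P
  F is a chain and F is not conditioned on — no node blocks this path, so it is active.
At least one path is unblocked, so d-separation fails.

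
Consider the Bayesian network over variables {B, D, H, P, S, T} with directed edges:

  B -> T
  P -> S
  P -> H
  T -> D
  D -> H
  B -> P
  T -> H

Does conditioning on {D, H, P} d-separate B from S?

Enumerating the 3 paths from B to S and testing each for blocking by {D, H, P}:
Path 1: B → P → S
  P is a chain here and P is conditioned on, so the path is blocked at P.
Path 2: B → T → H ← P → S
  P is a fork here and P is conditioned on, so the path is blocked at P.
Path 3: B → T → D → H ← P → S
  D is a chain here and D is conditioned on, so the path is blocked at D.
All paths are blocked; B ⊥ S | {D, H, P} holds.

Yes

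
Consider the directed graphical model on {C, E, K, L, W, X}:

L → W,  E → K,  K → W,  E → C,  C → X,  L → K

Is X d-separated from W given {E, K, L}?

Yes

Enumerating the 2 paths from X to W and testing each for blocking by {E, K, L}:
Path 1: X ← C ← E → K ← L → W
  E is a fork here and E is conditioned on, so the path is blocked at E.
Path 2: X ← C ← E → K → W
  E is a fork here and E is conditioned on, so the path is blocked at E.
Since every path is blocked, d-separation holds.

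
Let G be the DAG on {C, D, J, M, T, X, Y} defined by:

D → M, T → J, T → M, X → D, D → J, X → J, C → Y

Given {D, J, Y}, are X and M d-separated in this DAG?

There are 4 undirected paths between X and M; checking each against the conditioning set {D, J, Y}:
Path 1: X → J ← T → M
  J is a collider and J is conditioned on, which opens it; T is a fork and T is not conditioned on — no node blocks this path, so it is active.
Path 2: X → J ← D → M
  D is a fork here and D is conditioned on, so the path is blocked at D.
Path 3: X → D → J ← T → M
  D is a chain here and D is conditioned on, so the path is blocked at D.
Path 4: X → D → M
  D is a chain here and D is conditioned on, so the path is blocked at D.
Because an active path exists, X and M are not d-separated.

No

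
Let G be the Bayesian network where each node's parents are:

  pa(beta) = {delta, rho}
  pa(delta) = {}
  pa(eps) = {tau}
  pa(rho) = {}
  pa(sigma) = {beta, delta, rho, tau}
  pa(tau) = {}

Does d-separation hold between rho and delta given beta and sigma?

Enumerating the 4 paths from rho to delta and testing each for blocking by {beta, sigma}:
  1. rho → beta ← delta — beta:collider[open] ⇒ active
  2. rho → beta → sigma ← delta — beta:chain[blocks]; sigma:collider[open] ⇒ blocked
  3. rho → sigma ← beta ← delta — sigma:collider[open]; beta:chain[blocks] ⇒ blocked
  4. rho → sigma ← delta — sigma:collider[open] ⇒ active
Because an active path exists, rho and delta are not d-separated.

No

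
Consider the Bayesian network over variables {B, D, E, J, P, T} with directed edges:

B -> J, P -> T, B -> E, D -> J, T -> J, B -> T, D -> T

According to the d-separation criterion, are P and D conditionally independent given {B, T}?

No

3 paths connect P and D; each must be blocked for d-separation to hold:
Path 1: P → T ← B → J ← D
  B is a fork here and B is conditioned on, so the path is blocked at B.
Path 2: P → T ← D
  T is a collider and T is conditioned on, which opens it — no node blocks this path, so it is active.
Path 3: P → T → J ← D
  T is a chain here and T is conditioned on, so the path is blocked at T.
At least one path is unblocked, so d-separation fails.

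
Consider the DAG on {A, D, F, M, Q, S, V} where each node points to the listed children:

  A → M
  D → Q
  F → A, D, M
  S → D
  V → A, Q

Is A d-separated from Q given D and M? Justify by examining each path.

3 paths connect A and Q; each must be blocked for d-separation to hold:
Path 1: A → M ← F → D → Q
  D is a chain here and D is conditioned on, so the path is blocked at D.
Path 2: A ← F → D → Q
  D is a chain here and D is conditioned on, so the path is blocked at D.
Path 3: A ← V → Q
  V is a fork and V is not conditioned on — no node blocks this path, so it is active.
Because an active path exists, A and Q are not d-separated.

No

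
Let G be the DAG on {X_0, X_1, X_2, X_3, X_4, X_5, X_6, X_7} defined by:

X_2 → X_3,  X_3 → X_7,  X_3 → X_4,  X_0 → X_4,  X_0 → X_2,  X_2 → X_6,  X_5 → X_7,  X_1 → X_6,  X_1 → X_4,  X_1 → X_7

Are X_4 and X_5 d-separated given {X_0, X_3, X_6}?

We examine all 6 paths between X_4 and X_5:
Path 1: X_4 ← X_3 ← X_2 → X_6 ← X_1 → X_7 ← X_5
  X_3 is a chain here and X_3 is conditioned on, so the path is blocked at X_3.
Path 2: X_4 ← X_3 → X_7 ← X_5
  X_3 is a fork here and X_3 is conditioned on, so the path is blocked at X_3.
Path 3: X_4 ← X_0 → X_2 → X_3 → X_7 ← X_5
  X_0 is a fork here and X_0 is conditioned on, so the path is blocked at X_0.
Path 4: X_4 ← X_0 → X_2 → X_6 ← X_1 → X_7 ← X_5
  X_0 is a fork here and X_0 is conditioned on, so the path is blocked at X_0.
Path 5: X_4 ← X_1 → X_6 ← X_2 → X_3 → X_7 ← X_5
  X_3 is a chain here and X_3 is conditioned on, so the path is blocked at X_3.
Path 6: X_4 ← X_1 → X_7 ← X_5
  X_7 is a collider here and neither X_7 nor any of its descendants is conditioned on, so the collider stays closed — the path is blocked at X_7.
Since every path is blocked, d-separation holds.

Yes — X_4 and X_5 are d-separated given {X_0, X_3, X_6}.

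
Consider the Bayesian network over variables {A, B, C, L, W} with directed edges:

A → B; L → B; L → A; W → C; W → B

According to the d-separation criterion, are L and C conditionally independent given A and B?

We examine all 2 paths between L and C:
  1. L → A → B ← W → C — A:chain[blocks]; B:collider[open]; W:fork[open] ⇒ blocked
  2. L → B ← W → C — B:collider[open]; W:fork[open] ⇒ active
At least one path is unblocked, so d-separation fails.

No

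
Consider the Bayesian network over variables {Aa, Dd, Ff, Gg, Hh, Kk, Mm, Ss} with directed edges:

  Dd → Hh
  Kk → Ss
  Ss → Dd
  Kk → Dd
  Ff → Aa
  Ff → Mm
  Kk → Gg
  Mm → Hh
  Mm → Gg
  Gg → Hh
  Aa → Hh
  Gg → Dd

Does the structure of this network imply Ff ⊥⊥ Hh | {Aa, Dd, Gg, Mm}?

Yes

There are 6 undirected paths between Ff and Hh; checking each against the conditioning set {Aa, Dd, Gg, Mm}:
  1. Ff → Aa → Hh — Aa:chain[blocks] ⇒ blocked
  2. Ff → Mm → Hh — Mm:chain[blocks] ⇒ blocked
  3. Ff → Mm → Gg → Hh — Mm:chain[blocks]; Gg:chain[blocks] ⇒ blocked
  4. Ff → Mm → Gg ← Kk → Ss → Dd → Hh — Mm:chain[blocks]; Gg:collider[open]; Kk:fork[open]; Ss:chain[open]; Dd:chain[blocks] ⇒ blocked
  5. Ff → Mm → Gg ← Kk → Dd → Hh — Mm:chain[blocks]; Gg:collider[open]; Kk:fork[open]; Dd:chain[blocks] ⇒ blocked
  6. Ff → Mm → Gg → Dd → Hh — Mm:chain[blocks]; Gg:chain[blocks]; Dd:chain[blocks] ⇒ blocked
All paths are blocked; Ff ⊥ Hh | {Aa, Dd, Gg, Mm} holds.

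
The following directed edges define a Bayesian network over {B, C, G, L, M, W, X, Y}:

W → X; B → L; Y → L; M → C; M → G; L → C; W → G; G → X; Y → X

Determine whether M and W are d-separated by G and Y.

No

There are 4 undirected paths between M and W; checking each against the conditioning set {G, Y}:
Path 1: M → G ← W
  G is a collider and G is conditioned on, which opens it — no node blocks this path, so it is active.
Path 2: M → G → X ← W
  G is a chain here and G is conditioned on, so the path is blocked at G.
Path 3: M → C ← L ← Y → X ← G ← W
  C is a collider here and neither C nor any of its descendants is conditioned on, so the collider stays closed — the path is blocked at C.
Path 4: M → C ← L ← Y → X ← W
  C is a collider here and neither C nor any of its descendants is conditioned on, so the collider stays closed — the path is blocked at C.
At least one path is unblocked, so d-separation fails.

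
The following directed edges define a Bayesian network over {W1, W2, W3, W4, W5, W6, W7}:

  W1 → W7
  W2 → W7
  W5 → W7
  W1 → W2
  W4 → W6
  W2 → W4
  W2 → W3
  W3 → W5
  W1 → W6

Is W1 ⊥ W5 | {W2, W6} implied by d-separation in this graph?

Yes — W1 and W5 are d-separated given {W2, W6}.

6 paths connect W1 and W5; each must be blocked for d-separation to hold:
Path 1: W1 → W6 ← W4 ← W2 → W3 → W5
  W2 is a fork here and W2 is conditioned on, so the path is blocked at W2.
Path 2: W1 → W6 ← W4 ← W2 → W7 ← W5
  W2 is a fork here and W2 is conditioned on, so the path is blocked at W2.
Path 3: W1 → W2 → W3 → W5
  W2 is a chain here and W2 is conditioned on, so the path is blocked at W2.
Path 4: W1 → W2 → W7 ← W5
  W2 is a chain here and W2 is conditioned on, so the path is blocked at W2.
Path 5: W1 → W7 ← W5
  W7 is a collider here and neither W7 nor any of its descendants is conditioned on, so the collider stays closed — the path is blocked at W7.
Path 6: W1 → W7 ← W2 → W3 → W5
  W7 is a collider here and neither W7 nor any of its descendants is conditioned on, so the collider stays closed — the path is blocked at W7.
Since every path is blocked, d-separation holds.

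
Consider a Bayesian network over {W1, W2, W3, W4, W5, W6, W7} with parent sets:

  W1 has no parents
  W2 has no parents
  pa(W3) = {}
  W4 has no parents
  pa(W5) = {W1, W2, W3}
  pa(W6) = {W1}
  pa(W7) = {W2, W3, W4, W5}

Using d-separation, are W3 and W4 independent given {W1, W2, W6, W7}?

We examine all 3 paths between W3 and W4:
Path 1: W3 → W5 ← W2 → W7 ← W4
  W2 is a fork here and W2 is conditioned on, so the path is blocked at W2.
Path 2: W3 → W5 → W7 ← W4
  W5 is a chain and W5 is not conditioned on; W7 is a collider and W7 is conditioned on, which opens it — no node blocks this path, so it is active.
Path 3: W3 → W7 ← W4
  W7 is a collider and W7 is conditioned on, which opens it — no node blocks this path, so it is active.
Because an active path exists, W3 and W4 are not d-separated.

No — W3 and W4 are not d-separated given {W1, W2, W6, W7}.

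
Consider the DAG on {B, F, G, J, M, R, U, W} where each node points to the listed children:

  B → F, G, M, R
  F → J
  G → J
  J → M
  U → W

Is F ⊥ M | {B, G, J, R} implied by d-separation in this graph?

4 paths connect F and M; each must be blocked for d-separation to hold:
  1. F → J → M — J:chain[blocks] ⇒ blocked
  2. F → J ← G ← B → M — J:collider[open]; G:chain[blocks]; B:fork[blocks] ⇒ blocked
  3. F ← B → M — B:fork[blocks] ⇒ blocked
  4. F ← B → G → J → M — B:fork[blocks]; G:chain[blocks]; J:chain[blocks] ⇒ blocked
Since every path is blocked, d-separation holds.

Yes — F and M are d-separated given {B, G, J, R}.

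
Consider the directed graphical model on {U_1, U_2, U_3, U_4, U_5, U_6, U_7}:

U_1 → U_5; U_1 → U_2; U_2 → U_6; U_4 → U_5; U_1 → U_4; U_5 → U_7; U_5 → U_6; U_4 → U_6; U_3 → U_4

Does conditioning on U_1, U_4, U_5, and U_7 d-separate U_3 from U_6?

There are 5 undirected paths between U_3 and U_6; checking each against the conditioning set {U_1, U_4, U_5, U_7}:
Path 1: U_3 → U_4 → U_6
  U_4 is a chain here and U_4 is conditioned on, so the path is blocked at U_4.
Path 2: U_3 → U_4 ← U_1 → U_2 → U_6
  U_1 is a fork here and U_1 is conditioned on, so the path is blocked at U_1.
Path 3: U_3 → U_4 ← U_1 → U_5 → U_6
  U_1 is a fork here and U_1 is conditioned on, so the path is blocked at U_1.
Path 4: U_3 → U_4 → U_5 → U_6
  U_4 is a chain here and U_4 is conditioned on, so the path is blocked at U_4.
Path 5: U_3 → U_4 → U_5 ← U_1 → U_2 → U_6
  U_4 is a chain here and U_4 is conditioned on, so the path is blocked at U_4.
Since every path is blocked, d-separation holds.

Yes — U_3 and U_6 are d-separated given {U_1, U_4, U_5, U_7}.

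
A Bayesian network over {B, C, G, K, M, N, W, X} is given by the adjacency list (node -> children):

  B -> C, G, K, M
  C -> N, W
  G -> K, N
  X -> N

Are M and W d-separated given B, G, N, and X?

Yes — M and W are d-separated given {B, G, N, X}.

We examine all 3 paths between M and W:
Path 1: M ← B → G → N ← C → W
  B is a fork here and B is conditioned on, so the path is blocked at B.
Path 2: M ← B → C → W
  B is a fork here and B is conditioned on, so the path is blocked at B.
Path 3: M ← B → K ← G → N ← C → W
  B is a fork here and B is conditioned on, so the path is blocked at B.
Since every path is blocked, d-separation holds.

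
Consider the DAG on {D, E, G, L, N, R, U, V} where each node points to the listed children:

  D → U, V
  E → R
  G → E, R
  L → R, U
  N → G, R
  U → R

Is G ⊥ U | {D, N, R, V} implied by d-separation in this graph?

There are 6 undirected paths between G and U; checking each against the conditioning set {D, N, R, V}:
  1. G ← N → R ← L → U — N:fork[blocks]; R:collider[open]; L:fork[open] ⇒ blocked
  2. G ← N → R ← U — N:fork[blocks]; R:collider[open] ⇒ blocked
  3. G → E → R ← L → U — E:chain[open]; R:collider[open]; L:fork[open] ⇒ active
  4. G → E → R ← U — E:chain[open]; R:collider[open] ⇒ active
  5. G → R ← L → U — R:collider[open]; L:fork[open] ⇒ active
  6. G → R ← U — R:collider[open] ⇒ active
Since the path G → E → R ← L → U is active, G and U are not d-separated given {D, N, R, V}.

No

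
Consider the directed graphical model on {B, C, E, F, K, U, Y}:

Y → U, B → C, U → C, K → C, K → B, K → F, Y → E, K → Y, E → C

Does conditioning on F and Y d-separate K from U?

There are 6 undirected paths between K and U; checking each against the conditioning set {F, Y}:
Path 1: K → Y → E → C ← U
  Y is a chain here and Y is conditioned on, so the path is blocked at Y.
Path 2: K → Y → U
  Y is a chain here and Y is conditioned on, so the path is blocked at Y.
Path 3: K → C ← E ← Y → U
  C is a collider here and neither C nor any of its descendants is conditioned on, so the collider stays closed — the path is blocked at C.
Path 4: K → C ← U
  C is a collider here and neither C nor any of its descendants is conditioned on, so the collider stays closed — the path is blocked at C.
Path 5: K → B → C ← E ← Y → U
  C is a collider here and neither C nor any of its descendants is conditioned on, so the collider stays closed — the path is blocked at C.
Path 6: K → B → C ← U
  C is a collider here and neither C nor any of its descendants is conditioned on, so the collider stays closed — the path is blocked at C.
Every path is blocked, so K and U are d-separated given {F, Y}.

Yes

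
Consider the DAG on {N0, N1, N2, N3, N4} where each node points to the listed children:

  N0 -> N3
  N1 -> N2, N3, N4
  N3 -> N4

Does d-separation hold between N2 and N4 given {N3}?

No

Enumerating the 2 paths from N2 to N4 and testing each for blocking by {N3}:
Path 1: N2 ← N1 → N3 → N4
  N3 is a chain here and N3 is conditioned on, so the path is blocked at N3.
Path 2: N2 ← N1 → N4
  N1 is a fork and N1 is not conditioned on — no node blocks this path, so it is active.
Since the path N2 ← N1 → N4 is active, N2 and N4 are not d-separated given {N3}.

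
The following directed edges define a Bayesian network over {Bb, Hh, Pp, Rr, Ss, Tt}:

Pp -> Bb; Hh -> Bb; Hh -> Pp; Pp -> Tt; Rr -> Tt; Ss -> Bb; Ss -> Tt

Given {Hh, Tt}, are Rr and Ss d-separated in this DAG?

No

3 paths connect Rr and Ss; each must be blocked for d-separation to hold:
Path 1: Rr → Tt ← Ss
  Tt is a collider and Tt is conditioned on, which opens it — no node blocks this path, so it is active.
Path 2: Rr → Tt ← Pp → Bb ← Ss
  Bb is a collider here and neither Bb nor any of its descendants is conditioned on, so the collider stays closed — the path is blocked at Bb.
Path 3: Rr → Tt ← Pp ← Hh → Bb ← Ss
  Hh is a fork here and Hh is conditioned on, so the path is blocked at Hh.
At least one path is unblocked, so d-separation fails.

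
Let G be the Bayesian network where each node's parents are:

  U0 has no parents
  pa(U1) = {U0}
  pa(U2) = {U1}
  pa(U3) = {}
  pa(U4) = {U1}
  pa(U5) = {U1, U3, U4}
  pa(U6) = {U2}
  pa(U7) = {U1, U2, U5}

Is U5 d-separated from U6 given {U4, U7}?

We examine all 6 paths between U5 and U6:
Path 1: U5 ← U1 → U2 → U6
  U1 is a fork and U1 is not conditioned on; U2 is a chain and U2 is not conditioned on — no node blocks this path, so it is active.
Path 2: U5 ← U1 → U7 ← U2 → U6
  U1 is a fork and U1 is not conditioned on; U7 is a collider and U7 is conditioned on, which opens it; U2 is a fork and U2 is not conditioned on — no node blocks this path, so it is active.
Path 3: U5 ← U4 ← U1 → U2 → U6
  U4 is a chain here and U4 is conditioned on, so the path is blocked at U4.
Path 4: U5 ← U4 ← U1 → U7 ← U2 → U6
  U4 is a chain here and U4 is conditioned on, so the path is blocked at U4.
Path 5: U5 → U7 ← U2 → U6
  U7 is a collider and U7 is conditioned on, which opens it; U2 is a fork and U2 is not conditioned on — no node blocks this path, so it is active.
Path 6: U5 → U7 ← U1 → U2 → U6
  U7 is a collider and U7 is conditioned on, which opens it; U1 is a fork and U1 is not conditioned on; U2 is a chain and U2 is not conditioned on — no node blocks this path, so it is active.
Since the path U5 ← U1 → U2 → U6 is active, U5 and U6 are not d-separated given {U4, U7}.

No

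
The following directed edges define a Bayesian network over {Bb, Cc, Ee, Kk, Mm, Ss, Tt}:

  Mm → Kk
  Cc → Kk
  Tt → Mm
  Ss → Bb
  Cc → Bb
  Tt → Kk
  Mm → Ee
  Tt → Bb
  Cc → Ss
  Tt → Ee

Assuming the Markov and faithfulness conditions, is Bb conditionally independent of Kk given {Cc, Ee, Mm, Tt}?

Yes

There are 5 undirected paths between Bb and Kk; checking each against the conditioning set {Cc, Ee, Mm, Tt}:
Path 1: Bb ← Ss ← Cc → Kk
  Cc is a fork here and Cc is conditioned on, so the path is blocked at Cc.
Path 2: Bb ← Tt → Kk
  Tt is a fork here and Tt is conditioned on, so the path is blocked at Tt.
Path 3: Bb ← Tt → Mm → Kk
  Tt is a fork here and Tt is conditioned on, so the path is blocked at Tt.
Path 4: Bb ← Tt → Ee ← Mm → Kk
  Tt is a fork here and Tt is conditioned on, so the path is blocked at Tt.
Path 5: Bb ← Cc → Kk
  Cc is a fork here and Cc is conditioned on, so the path is blocked at Cc.
Every path is blocked, so Bb and Kk are d-separated given {Cc, Ee, Mm, Tt}.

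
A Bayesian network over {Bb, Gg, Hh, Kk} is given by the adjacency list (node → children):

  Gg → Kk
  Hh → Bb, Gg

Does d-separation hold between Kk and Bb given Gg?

There is one path between Kk and Bb:
Path 1: Kk ← Gg ← Hh → Bb
  Gg is a chain here and Gg is conditioned on, so the path is blocked at Gg.
All paths are blocked; Kk ⊥ Bb | {Gg} holds.

Yes — Kk and Bb are d-separated given {Gg}.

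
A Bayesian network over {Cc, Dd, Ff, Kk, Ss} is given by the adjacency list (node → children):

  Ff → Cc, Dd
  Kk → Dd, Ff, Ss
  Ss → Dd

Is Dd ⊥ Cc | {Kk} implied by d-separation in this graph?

No — Dd and Cc are not d-separated given {Kk}.

There are 3 undirected paths between Dd and Cc; checking each against the conditioning set {Kk}:
Path 1: Dd ← Kk → Ff → Cc
  Kk is a fork here and Kk is conditioned on, so the path is blocked at Kk.
Path 2: Dd ← Ss ← Kk → Ff → Cc
  Kk is a fork here and Kk is conditioned on, so the path is blocked at Kk.
Path 3: Dd ← Ff → Cc
  Ff is a fork and Ff is not conditioned on — no node blocks this path, so it is active.
At least one path is unblocked, so d-separation fails.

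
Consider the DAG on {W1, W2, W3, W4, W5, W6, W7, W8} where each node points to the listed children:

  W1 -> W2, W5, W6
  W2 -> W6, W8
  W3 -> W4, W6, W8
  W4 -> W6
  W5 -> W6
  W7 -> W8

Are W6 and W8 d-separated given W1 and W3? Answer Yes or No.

5 paths connect W6 and W8; each must be blocked for d-separation to hold:
Path 1: W6 ← W2 → W8
  W2 is a fork and W2 is not conditioned on — no node blocks this path, so it is active.
Path 2: W6 ← W1 → W2 → W8
  W1 is a fork here and W1 is conditioned on, so the path is blocked at W1.
Path 3: W6 ← W3 → W8
  W3 is a fork here and W3 is conditioned on, so the path is blocked at W3.
Path 4: W6 ← W5 ← W1 → W2 → W8
  W1 is a fork here and W1 is conditioned on, so the path is blocked at W1.
Path 5: W6 ← W4 ← W3 → W8
  W3 is a fork here and W3 is conditioned on, so the path is blocked at W3.
Because an active path exists, W6 and W8 are not d-separated.

No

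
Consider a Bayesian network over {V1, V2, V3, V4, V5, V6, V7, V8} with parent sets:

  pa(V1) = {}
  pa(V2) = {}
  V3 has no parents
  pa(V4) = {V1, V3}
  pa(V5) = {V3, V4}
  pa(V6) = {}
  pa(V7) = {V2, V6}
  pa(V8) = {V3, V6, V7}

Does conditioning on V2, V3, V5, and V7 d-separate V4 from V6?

There are 4 undirected paths between V4 and V6; checking each against the conditioning set {V2, V3, V5, V7}:
Path 1: V4 ← V3 → V8 ← V7 ← V6
  V3 is a fork here and V3 is conditioned on, so the path is blocked at V3.
Path 2: V4 ← V3 → V8 ← V6
  V3 is a fork here and V3 is conditioned on, so the path is blocked at V3.
Path 3: V4 → V5 ← V3 → V8 ← V7 ← V6
  V3 is a fork here and V3 is conditioned on, so the path is blocked at V3.
Path 4: V4 → V5 ← V3 → V8 ← V6
  V3 is a fork here and V3 is conditioned on, so the path is blocked at V3.
Since every path is blocked, d-separation holds.

Yes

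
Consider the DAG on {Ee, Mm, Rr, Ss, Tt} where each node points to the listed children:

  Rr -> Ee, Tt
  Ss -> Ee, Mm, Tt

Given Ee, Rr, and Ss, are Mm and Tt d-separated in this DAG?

We examine all 2 paths between Mm and Tt:
Path 1: Mm ← Ss → Ee ← Rr → Tt
  Ss is a fork here and Ss is conditioned on, so the path is blocked at Ss.
Path 2: Mm ← Ss → Tt
  Ss is a fork here and Ss is conditioned on, so the path is blocked at Ss.
Since every path is blocked, d-separation holds.

Yes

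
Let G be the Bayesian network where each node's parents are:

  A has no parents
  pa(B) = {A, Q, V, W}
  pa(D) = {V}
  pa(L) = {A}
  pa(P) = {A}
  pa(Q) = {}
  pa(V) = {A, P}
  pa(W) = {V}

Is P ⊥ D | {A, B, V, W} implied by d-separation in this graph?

Yes — P and D are d-separated given {A, B, V, W}.

4 paths connect P and D; each must be blocked for d-separation to hold:
  1. P ← A → V → D — A:fork[blocks]; V:chain[blocks] ⇒ blocked
  2. P ← A → B ← V → D — A:fork[blocks]; B:collider[open]; V:fork[blocks] ⇒ blocked
  3. P ← A → B ← W ← V → D — A:fork[blocks]; B:collider[open]; W:chain[blocks]; V:fork[blocks] ⇒ blocked
  4. P → V → D — V:chain[blocks] ⇒ blocked
All paths are blocked; P ⊥ D | {A, B, V, W} holds.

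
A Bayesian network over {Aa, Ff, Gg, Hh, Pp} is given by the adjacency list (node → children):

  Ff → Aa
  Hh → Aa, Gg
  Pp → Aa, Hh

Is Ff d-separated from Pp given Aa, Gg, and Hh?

No

There are 2 undirected paths between Ff and Pp; checking each against the conditioning set {Aa, Gg, Hh}:
  1. Ff → Aa ← Hh ← Pp — Aa:collider[open]; Hh:chain[blocks] ⇒ blocked
  2. Ff → Aa ← Pp — Aa:collider[open] ⇒ active
At least one path is unblocked, so d-separation fails.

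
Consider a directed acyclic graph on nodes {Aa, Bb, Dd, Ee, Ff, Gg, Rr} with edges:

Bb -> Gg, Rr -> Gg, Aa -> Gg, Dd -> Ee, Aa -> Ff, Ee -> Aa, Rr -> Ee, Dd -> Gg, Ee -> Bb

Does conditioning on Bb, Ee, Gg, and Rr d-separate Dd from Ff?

We examine all 6 paths between Dd and Ff:
Path 1: Dd → Gg ← Bb ← Ee → Aa → Ff
  Bb is a chain here and Bb is conditioned on, so the path is blocked at Bb.
Path 2: Dd → Gg ← Rr → Ee → Aa → Ff
  Rr is a fork here and Rr is conditioned on, so the path is blocked at Rr.
Path 3: Dd → Gg ← Aa → Ff
  Gg is a collider and Gg is conditioned on, which opens it; Aa is a fork and Aa is not conditioned on — no node blocks this path, so it is active.
Path 4: Dd → Ee → Bb → Gg ← Aa → Ff
  Ee is a chain here and Ee is conditioned on, so the path is blocked at Ee.
Path 5: Dd → Ee ← Rr → Gg ← Aa → Ff
  Rr is a fork here and Rr is conditioned on, so the path is blocked at Rr.
Path 6: Dd → Ee → Aa → Ff
  Ee is a chain here and Ee is conditioned on, so the path is blocked at Ee.
Since the path Dd → Gg ← Aa → Ff is active, Dd and Ff are not d-separated given {Bb, Ee, Gg, Rr}.

No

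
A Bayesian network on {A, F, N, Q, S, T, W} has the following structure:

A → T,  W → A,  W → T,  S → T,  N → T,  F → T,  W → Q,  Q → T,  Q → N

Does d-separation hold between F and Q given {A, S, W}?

Yes

Enumerating the 4 paths from F to Q and testing each for blocking by {A, S, W}:
Path 1: F → T ← A ← W → Q
  T is a collider here and neither T nor any of its descendants is conditioned on, so the collider stays closed — the path is blocked at T.
Path 2: F → T ← W → Q
  T is a collider here and neither T nor any of its descendants is conditioned on, so the collider stays closed — the path is blocked at T.
Path 3: F → T ← Q
  T is a collider here and neither T nor any of its descendants is conditioned on, so the collider stays closed — the path is blocked at T.
Path 4: F → T ← N ← Q
  T is a collider here and neither T nor any of its descendants is conditioned on, so the collider stays closed — the path is blocked at T.
All paths are blocked; F ⊥ Q | {A, S, W} holds.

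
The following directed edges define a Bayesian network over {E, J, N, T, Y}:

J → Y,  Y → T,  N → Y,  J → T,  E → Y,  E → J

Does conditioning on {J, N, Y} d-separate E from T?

There are 4 undirected paths between E and T; checking each against the conditioning set {J, N, Y}:
Path 1: E → J → Y → T
  J is a chain here and J is conditioned on, so the path is blocked at J.
Path 2: E → J → T
  J is a chain here and J is conditioned on, so the path is blocked at J.
Path 3: E → Y ← J → T
  J is a fork here and J is conditioned on, so the path is blocked at J.
Path 4: E → Y → T
  Y is a chain here and Y is conditioned on, so the path is blocked at Y.
Every path is blocked, so E and T are d-separated given {J, N, Y}.

Yes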